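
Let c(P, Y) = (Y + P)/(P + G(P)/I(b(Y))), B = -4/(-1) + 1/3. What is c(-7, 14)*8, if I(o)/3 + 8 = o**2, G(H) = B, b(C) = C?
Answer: -94752/11831 ≈ -8.0088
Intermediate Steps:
B = 13/3 (B = -4*(-1) + 1*(1/3) = 4 + 1/3 = 13/3 ≈ 4.3333)
G(H) = 13/3
I(o) = -24 + 3*o**2
c(P, Y) = (P + Y)/(P + 13/(3*(-24 + 3*Y**2))) (c(P, Y) = (Y + P)/(P + 13/(3*(-24 + 3*Y**2))) = (P + Y)/(P + 13/(3*(-24 + 3*Y**2))))
c(-7, 14)*8 = (9*(-8 + 14**2)*(-7 + 14)/(13 + 9*(-7)*(-8 + 14**2)))*8 = (9*(-8 + 196)*7/(13 + 9*(-7)*(-8 + 196)))*8 = (9*188*7/(13 + 9*(-7)*188))*8 = (9*188*7/(13 - 11844))*8 = (9*188*7/(-11831))*8 = (9*(-1/11831)*188*7)*8 = -11844/11831*8 = -94752/11831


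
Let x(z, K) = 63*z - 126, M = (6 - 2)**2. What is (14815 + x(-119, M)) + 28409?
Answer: 35601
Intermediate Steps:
M = 16 (M = 4**2 = 16)
x(z, K) = -126 + 63*z
(14815 + x(-119, M)) + 28409 = (14815 + (-126 + 63*(-119))) + 28409 = (14815 + (-126 - 7497)) + 28409 = (14815 - 7623) + 28409 = 7192 + 28409 = 35601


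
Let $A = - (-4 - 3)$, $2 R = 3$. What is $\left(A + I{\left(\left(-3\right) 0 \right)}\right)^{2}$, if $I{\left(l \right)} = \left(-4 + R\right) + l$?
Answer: $\frac{81}{4} \approx 20.25$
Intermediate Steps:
$R = \frac{3}{2}$ ($R = \frac{1}{2} \cdot 3 = \frac{3}{2} \approx 1.5$)
$I{\left(l \right)} = - \frac{5}{2} + l$ ($I{\left(l \right)} = \left(-4 + \frac{3}{2}\right) + l = - \frac{5}{2} + l$)
$A = 7$ ($A = \left(-1\right) \left(-7\right) = 7$)
$\left(A + I{\left(\left(-3\right) 0 \right)}\right)^{2} = \left(7 - \frac{5}{2}\right)^{2} = \left(\frac{9}{2}\right)^{2} = \frac{81}{4}$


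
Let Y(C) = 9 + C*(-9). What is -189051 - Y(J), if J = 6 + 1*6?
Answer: -188952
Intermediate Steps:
J = 12 (J = 6 + 6 = 12)
Y(C) = 9 - 9*C
-189051 - Y(J) = -189051 - (9 - 9*12) = -189051 - (9 - 108) = -189051 - 1*(-99) = -189051 + 99 = -188952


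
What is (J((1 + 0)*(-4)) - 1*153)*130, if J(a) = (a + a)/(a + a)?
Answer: -19760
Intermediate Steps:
J(a) = 1 (J(a) = (2*a)/((2*a)) = (2*a)*(1/(2*a)) = 1)
(J((1 + 0)*(-4)) - 1*153)*130 = (1 - 1*153)*130 = (1 - 153)*130 = -152*130 = -19760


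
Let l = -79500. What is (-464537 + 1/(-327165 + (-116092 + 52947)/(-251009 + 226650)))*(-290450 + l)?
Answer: 136957617887499264555/796934909 ≈ 1.7186e+11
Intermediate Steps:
(-464537 + 1/(-327165 + (-116092 + 52947)/(-251009 + 226650)))*(-290450 + l) = (-464537 + 1/(-327165 + (-116092 + 52947)/(-251009 + 226650)))*(-290450 - 79500) = (-464537 + 1/(-327165 - 63145/(-24359)))*(-369950) = (-464537 + 1/(-327165 - 63145*(-1/24359)))*(-369950) = (-464537 + 1/(-327165 + 63145/24359))*(-369950) = (-464537 + 1/(-7969349090/24359))*(-369950) = (-464537 - 24359/7969349090)*(-369950) = -3702057518245689/7969349090*(-369950) = 136957617887499264555/796934909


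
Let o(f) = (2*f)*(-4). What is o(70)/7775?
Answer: -112/1555 ≈ -0.072026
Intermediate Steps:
o(f) = -8*f
o(70)/7775 = -8*70/7775 = -560*1/7775 = -112/1555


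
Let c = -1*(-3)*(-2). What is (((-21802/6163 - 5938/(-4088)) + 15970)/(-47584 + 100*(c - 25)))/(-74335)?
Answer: 201150571499/47461044004944080 ≈ 4.2382e-6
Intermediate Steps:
c = -6 (c = 3*(-2) = -6)
(((-21802/6163 - 5938/(-4088)) + 15970)/(-47584 + 100*(c - 25)))/(-74335) = (((-21802/6163 - 5938/(-4088)) + 15970)/(-47584 + 100*(-6 - 25)))/(-74335) = (((-21802*1/6163 - 5938*(-1/4088)) + 15970)/(-47584 + 100*(-31)))*(-1/74335) = (((-21802/6163 + 2969/2044) + 15970)/(-47584 - 3100))*(-1/74335) = ((-26265341/12597172 + 15970)/(-50684))*(-1/74335) = ((201150571499/12597172)*(-1/50684))*(-1/74335) = -201150571499/638475065648*(-1/74335) = 201150571499/47461044004944080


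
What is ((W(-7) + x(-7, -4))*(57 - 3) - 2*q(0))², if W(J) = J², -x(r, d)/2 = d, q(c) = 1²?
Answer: 9461776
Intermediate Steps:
q(c) = 1
x(r, d) = -2*d
((W(-7) + x(-7, -4))*(57 - 3) - 2*q(0))² = (((-7)² - 2*(-4))*(57 - 3) - 2*1)² = ((49 + 8)*54 - 2)² = (57*54 - 2)² = (3078 - 2)² = 3076² = 9461776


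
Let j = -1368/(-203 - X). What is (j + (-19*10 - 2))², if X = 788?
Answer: 35684721216/982081 ≈ 36336.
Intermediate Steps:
j = 1368/991 (j = -1368/(-203 - 1*788) = -1368/(-203 - 788) = -1368/(-991) = -1368*(-1/991) = 1368/991 ≈ 1.3804)
(j + (-19*10 - 2))² = (1368/991 + (-19*10 - 2))² = (1368/991 + (-190 - 2))² = (1368/991 - 192)² = (-188904/991)² = 35684721216/982081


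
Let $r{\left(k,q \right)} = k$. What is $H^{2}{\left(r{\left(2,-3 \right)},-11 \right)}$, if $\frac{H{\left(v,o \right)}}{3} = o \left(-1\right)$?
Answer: $1089$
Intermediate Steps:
$H{\left(v,o \right)} = - 3 o$ ($H{\left(v,o \right)} = 3 o \left(-1\right) = 3 \left(- o\right) = - 3 o$)
$H^{2}{\left(r{\left(2,-3 \right)},-11 \right)} = \left(\left(-3\right) \left(-11\right)\right)^{2} = 33^{2} = 1089$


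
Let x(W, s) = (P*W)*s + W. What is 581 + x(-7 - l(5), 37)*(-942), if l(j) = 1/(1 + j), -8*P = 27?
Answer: -6685593/8 ≈ -8.3570e+5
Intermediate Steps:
P = -27/8 (P = -⅛*27 = -27/8 ≈ -3.3750)
x(W, s) = W - 27*W*s/8 (x(W, s) = (-27*W/8)*s + W = -27*W*s/8 + W = W - 27*W*s/8)
581 + x(-7 - l(5), 37)*(-942) = 581 + ((-7 - 1/(1 + 5))*(8 - 27*37)/8)*(-942) = 581 + ((-7 - 1/6)*(8 - 999)/8)*(-942) = 581 + ((⅛)*(-7 - 1*⅙)*(-991))*(-942) = 581 + ((⅛)*(-7 - ⅙)*(-991))*(-942) = 581 + ((⅛)*(-43/6)*(-991))*(-942) = 581 + (42613/48)*(-942) = 581 - 6690241/8 = -6685593/8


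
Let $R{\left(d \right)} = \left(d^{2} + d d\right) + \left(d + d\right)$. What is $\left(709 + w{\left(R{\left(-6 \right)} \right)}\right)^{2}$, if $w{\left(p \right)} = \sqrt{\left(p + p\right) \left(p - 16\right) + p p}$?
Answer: $511561 + 5672 \sqrt{555} \approx 6.4518 \cdot 10^{5}$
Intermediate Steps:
$R{\left(d \right)} = 2 d + 2 d^{2}$ ($R{\left(d \right)} = \left(d^{2} + d^{2}\right) + 2 d = 2 d^{2} + 2 d = 2 d + 2 d^{2}$)
$w{\left(p \right)} = \sqrt{p^{2} + 2 p \left(-16 + p\right)}$ ($w{\left(p \right)} = \sqrt{2 p \left(-16 + p\right) + p^{2}} = \sqrt{p^{2} + 2 p \left(-16 + p\right)}$)
$\left(709 + w{\left(R{\left(-6 \right)} \right)}\right)^{2} = \left(709 + \sqrt{2 \left(-6\right) \left(1 - 6\right) \left(-32 + 3 \cdot 2 \left(-6\right) \left(1 - 6\right)\right)}\right)^{2} = \left(709 + \sqrt{2 \left(-6\right) \left(-5\right) \left(-32 + 3 \cdot 2 \left(-6\right) \left(-5\right)\right)}\right)^{2} = \left(709 + \sqrt{60 \left(-32 + 3 \cdot 60\right)}\right)^{2} = \left(709 + \sqrt{60 \left(-32 + 180\right)}\right)^{2} = \left(709 + \sqrt{60 \cdot 148}\right)^{2} = \left(709 + \sqrt{8880}\right)^{2} = \left(709 + 4 \sqrt{555}\right)^{2}$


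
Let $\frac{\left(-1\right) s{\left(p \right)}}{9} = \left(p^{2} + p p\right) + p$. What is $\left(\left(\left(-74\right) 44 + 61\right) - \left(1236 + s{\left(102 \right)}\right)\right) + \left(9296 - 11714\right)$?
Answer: $181341$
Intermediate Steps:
$s{\left(p \right)} = - 18 p^{2} - 9 p$ ($s{\left(p \right)} = - 9 \left(\left(p^{2} + p p\right) + p\right) = - 9 \left(\left(p^{2} + p^{2}\right) + p\right) = - 9 \left(2 p^{2} + p\right) = - 9 \left(p + 2 p^{2}\right) = - 18 p^{2} - 9 p$)
$\left(\left(\left(-74\right) 44 + 61\right) - \left(1236 + s{\left(102 \right)}\right)\right) + \left(9296 - 11714\right) = \left(\left(\left(-74\right) 44 + 61\right) - \left(1236 - 918 \left(1 + 2 \cdot 102\right)\right)\right) + \left(9296 - 11714\right) = \left(\left(-3256 + 61\right) - \left(1236 - 918 \left(1 + 204\right)\right)\right) - 2418 = \left(-3195 - \left(1236 - 918 \cdot 205\right)\right) - 2418 = \left(-3195 - -186954\right) - 2418 = \left(-3195 + \left(-1236 + 188190\right)\right) - 2418 = \left(-3195 + 186954\right) - 2418 = 183759 - 2418 = 181341$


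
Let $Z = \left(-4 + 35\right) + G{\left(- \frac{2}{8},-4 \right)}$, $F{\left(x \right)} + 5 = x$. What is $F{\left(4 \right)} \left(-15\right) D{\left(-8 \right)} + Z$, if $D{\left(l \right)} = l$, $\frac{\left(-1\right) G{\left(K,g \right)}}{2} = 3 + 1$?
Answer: $-97$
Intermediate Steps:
$G{\left(K,g \right)} = -8$ ($G{\left(K,g \right)} = - 2 \left(3 + 1\right) = \left(-2\right) 4 = -8$)
$F{\left(x \right)} = -5 + x$
$Z = 23$ ($Z = \left(-4 + 35\right) - 8 = 31 - 8 = 23$)
$F{\left(4 \right)} \left(-15\right) D{\left(-8 \right)} + Z = \left(-5 + 4\right) \left(-15\right) \left(-8\right) + 23 = \left(-1\right) \left(-15\right) \left(-8\right) + 23 = 15 \left(-8\right) + 23 = -120 + 23 = -97$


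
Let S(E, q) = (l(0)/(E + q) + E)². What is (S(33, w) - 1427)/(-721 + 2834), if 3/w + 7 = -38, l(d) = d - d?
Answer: -338/2113 ≈ -0.15996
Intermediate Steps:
l(d) = 0
w = -1/15 (w = 3/(-7 - 38) = 3/(-45) = 3*(-1/45) = -1/15 ≈ -0.066667)
S(E, q) = E² (S(E, q) = (0/(E + q) + E)² = (0 + E)² = E²)
(S(33, w) - 1427)/(-721 + 2834) = (33² - 1427)/(-721 + 2834) = (1089 - 1427)/2113 = -338*1/2113 = -338/2113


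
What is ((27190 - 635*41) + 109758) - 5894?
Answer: 105019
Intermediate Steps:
((27190 - 635*41) + 109758) - 5894 = ((27190 - 26035) + 109758) - 5894 = (1155 + 109758) - 5894 = 110913 - 5894 = 105019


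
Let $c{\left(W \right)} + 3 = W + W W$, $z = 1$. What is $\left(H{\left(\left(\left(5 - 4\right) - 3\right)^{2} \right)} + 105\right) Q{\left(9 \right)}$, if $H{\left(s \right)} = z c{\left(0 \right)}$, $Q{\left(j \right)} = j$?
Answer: $918$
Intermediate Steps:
$c{\left(W \right)} = -3 + W + W^{2}$ ($c{\left(W \right)} = -3 + \left(W + W W\right) = -3 + \left(W + W^{2}\right) = -3 + W + W^{2}$)
$H{\left(s \right)} = -3$ ($H{\left(s \right)} = 1 \left(-3 + 0 + 0^{2}\right) = 1 \left(-3 + 0 + 0\right) = 1 \left(-3\right) = -3$)
$\left(H{\left(\left(\left(5 - 4\right) - 3\right)^{2} \right)} + 105\right) Q{\left(9 \right)} = \left(-3 + 105\right) 9 = 102 \cdot 9 = 918$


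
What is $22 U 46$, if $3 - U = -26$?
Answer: $29348$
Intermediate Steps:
$U = 29$ ($U = 3 - -26 = 3 + 26 = 29$)
$22 U 46 = 22 \cdot 29 \cdot 46 = 638 \cdot 46 = 29348$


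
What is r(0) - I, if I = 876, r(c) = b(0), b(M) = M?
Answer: -876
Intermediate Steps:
r(c) = 0
r(0) - I = 0 - 1*876 = 0 - 876 = -876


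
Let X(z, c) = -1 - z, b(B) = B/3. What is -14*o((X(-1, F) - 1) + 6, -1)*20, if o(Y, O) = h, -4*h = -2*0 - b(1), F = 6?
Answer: -70/3 ≈ -23.333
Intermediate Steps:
b(B) = B/3 (b(B) = B*(⅓) = B/3)
h = 1/12 (h = -(-2*0 - 1/3)/4 = -(0 - 1*⅓)/4 = -(0 - ⅓)/4 = -¼*(-⅓) = 1/12 ≈ 0.083333)
o(Y, O) = 1/12
-14*o((X(-1, F) - 1) + 6, -1)*20 = -14*1/12*20 = -7/6*20 = -70/3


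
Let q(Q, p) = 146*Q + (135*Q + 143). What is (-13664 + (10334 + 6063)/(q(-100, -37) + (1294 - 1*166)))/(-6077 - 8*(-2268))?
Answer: -366607853/323745543 ≈ -1.1324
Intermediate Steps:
q(Q, p) = 143 + 281*Q (q(Q, p) = 146*Q + (143 + 135*Q) = 143 + 281*Q)
(-13664 + (10334 + 6063)/(q(-100, -37) + (1294 - 1*166)))/(-6077 - 8*(-2268)) = (-13664 + (10334 + 6063)/((143 + 281*(-100)) + (1294 - 1*166)))/(-6077 - 8*(-2268)) = (-13664 + 16397/((143 - 28100) + (1294 - 166)))/(-6077 + 18144) = (-13664 + 16397/(-27957 + 1128))/12067 = (-13664 + 16397/(-26829))*(1/12067) = (-13664 + 16397*(-1/26829))*(1/12067) = (-13664 - 16397/26829)*(1/12067) = -366607853/26829*1/12067 = -366607853/323745543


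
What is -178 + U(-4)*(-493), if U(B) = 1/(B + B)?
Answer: -931/8 ≈ -116.38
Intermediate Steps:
U(B) = 1/(2*B)
-178 + U(-4)*(-493) = -178 + ((1/2)/(-4))*(-493) = -178 + ((1/2)*(-1/4))*(-493) = -178 - 1/8*(-493) = -178 + 493/8 = -931/8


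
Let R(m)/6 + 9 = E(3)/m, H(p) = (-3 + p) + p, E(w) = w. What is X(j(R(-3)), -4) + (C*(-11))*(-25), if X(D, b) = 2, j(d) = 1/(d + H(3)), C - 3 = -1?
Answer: 552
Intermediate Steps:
C = 2 (C = 3 - 1 = 2)
H(p) = -3 + 2*p
R(m) = -54 + 18/m (R(m) = -54 + 6*(3/m) = -54 + 18/m)
j(d) = 1/(3 + d) (j(d) = 1/(d + (-3 + 2*3)) = 1/(d + (-3 + 6)) = 1/(d + 3) = 1/(3 + d))
X(j(R(-3)), -4) + (C*(-11))*(-25) = 2 + (2*(-11))*(-25) = 2 - 22*(-25) = 2 + 550 = 552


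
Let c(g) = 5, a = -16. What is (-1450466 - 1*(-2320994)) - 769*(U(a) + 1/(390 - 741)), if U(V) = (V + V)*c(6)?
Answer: 348743137/351 ≈ 9.9357e+5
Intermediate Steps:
U(V) = 10*V (U(V) = (V + V)*5 = (2*V)*5 = 10*V)
(-1450466 - 1*(-2320994)) - 769*(U(a) + 1/(390 - 741)) = (-1450466 - 1*(-2320994)) - 769*(10*(-16) + 1/(390 - 741)) = (-1450466 + 2320994) - 769*(-160 + 1/(-351)) = 870528 - 769*(-160 - 1/351) = 870528 - 769*(-56161)/351 = 870528 - 1*(-43187809/351) = 870528 + 43187809/351 = 348743137/351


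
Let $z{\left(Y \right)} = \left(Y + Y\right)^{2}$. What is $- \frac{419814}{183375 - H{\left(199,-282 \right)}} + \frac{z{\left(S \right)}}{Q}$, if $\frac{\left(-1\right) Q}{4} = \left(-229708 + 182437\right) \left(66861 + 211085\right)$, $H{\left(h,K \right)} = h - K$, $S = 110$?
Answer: $- \frac{1378960956656131}{600751252682301} \approx -2.2954$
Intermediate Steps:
$Q = 52555141464$ ($Q = - 4 \left(-229708 + 182437\right) \left(66861 + 211085\right) = - 4 \left(\left(-47271\right) 277946\right) = \left(-4\right) \left(-13138785366\right) = 52555141464$)
$z{\left(Y \right)} = 4 Y^{2}$ ($z{\left(Y \right)} = \left(2 Y\right)^{2} = 4 Y^{2}$)
$- \frac{419814}{183375 - H{\left(199,-282 \right)}} + \frac{z{\left(S \right)}}{Q} = - \frac{419814}{183375 - \left(199 - -282\right)} + \frac{4 \cdot 110^{2}}{52555141464} = - \frac{419814}{183375 - \left(199 + 282\right)} + 4 \cdot 12100 \cdot \frac{1}{52555141464} = - \frac{419814}{183375 - 481} + 48400 \cdot \frac{1}{52555141464} = - \frac{419814}{183375 - 481} + \frac{6050}{6569392683} = - \frac{419814}{182894} + \frac{6050}{6569392683} = \left(-419814\right) \frac{1}{182894} + \frac{6050}{6569392683} = - \frac{209907}{91447} + \frac{6050}{6569392683} = - \frac{1378960956656131}{600751252682301}$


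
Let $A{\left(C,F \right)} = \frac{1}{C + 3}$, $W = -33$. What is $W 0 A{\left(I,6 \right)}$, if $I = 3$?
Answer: $0$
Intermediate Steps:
$A{\left(C,F \right)} = \frac{1}{3 + C}$
$W 0 A{\left(I,6 \right)} = \frac{\left(-33\right) 0}{3 + 3} = \frac{0}{6} = 0 \cdot \frac{1}{6} = 0$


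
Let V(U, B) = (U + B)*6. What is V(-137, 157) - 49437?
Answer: -49317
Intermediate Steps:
V(U, B) = 6*B + 6*U (V(U, B) = (B + U)*6 = 6*B + 6*U)
V(-137, 157) - 49437 = (6*157 + 6*(-137)) - 49437 = (942 - 822) - 49437 = 120 - 49437 = -49317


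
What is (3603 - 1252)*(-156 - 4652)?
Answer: -11303608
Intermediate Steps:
(3603 - 1252)*(-156 - 4652) = 2351*(-4808) = -11303608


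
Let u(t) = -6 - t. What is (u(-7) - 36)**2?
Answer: 1225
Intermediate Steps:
(u(-7) - 36)**2 = ((-6 - 1*(-7)) - 36)**2 = ((-6 + 7) - 36)**2 = (1 - 36)**2 = (-35)**2 = 1225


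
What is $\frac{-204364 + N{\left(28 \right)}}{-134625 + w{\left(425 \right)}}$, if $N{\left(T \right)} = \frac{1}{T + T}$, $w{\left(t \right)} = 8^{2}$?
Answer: $\frac{11444383}{7535416} \approx 1.5187$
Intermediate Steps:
$w{\left(t \right)} = 64$
$N{\left(T \right)} = \frac{1}{2 T}$
$\frac{-204364 + N{\left(28 \right)}}{-134625 + w{\left(425 \right)}} = \frac{-204364 + \frac{1}{2 \cdot 28}}{-134625 + 64} = \frac{-204364 + \frac{1}{2} \cdot \frac{1}{28}}{-134561} = \left(-204364 + \frac{1}{56}\right) \left(- \frac{1}{134561}\right) = \left(- \frac{11444383}{56}\right) \left(- \frac{1}{134561}\right) = \frac{11444383}{7535416}$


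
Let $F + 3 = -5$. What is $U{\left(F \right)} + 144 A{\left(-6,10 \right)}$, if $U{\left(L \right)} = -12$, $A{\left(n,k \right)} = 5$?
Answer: $708$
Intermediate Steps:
$F = -8$ ($F = -3 - 5 = -8$)
$U{\left(F \right)} + 144 A{\left(-6,10 \right)} = -12 + 144 \cdot 5 = -12 + 720 = 708$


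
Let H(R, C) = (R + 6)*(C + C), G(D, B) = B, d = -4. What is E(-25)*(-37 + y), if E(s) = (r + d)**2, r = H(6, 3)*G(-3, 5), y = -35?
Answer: -9124992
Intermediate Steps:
H(R, C) = 2*C*(6 + R) (H(R, C) = (6 + R)*(2*C) = 2*C*(6 + R))
r = 360 (r = (2*3*(6 + 6))*5 = (2*3*12)*5 = 72*5 = 360)
E(s) = 126736 (E(s) = (360 - 4)**2 = 356**2 = 126736)
E(-25)*(-37 + y) = 126736*(-37 - 35) = 126736*(-72) = -9124992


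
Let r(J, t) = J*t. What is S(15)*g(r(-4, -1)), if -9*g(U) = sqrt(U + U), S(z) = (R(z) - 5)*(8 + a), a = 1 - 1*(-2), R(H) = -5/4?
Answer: 275*sqrt(2)/18 ≈ 21.606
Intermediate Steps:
R(H) = -5/4 (R(H) = -5*1/4 = -5/4)
a = 3 (a = 1 + 2 = 3)
S(z) = -275/4 (S(z) = (-5/4 - 5)*(8 + 3) = -25/4*11 = -275/4)
g(U) = -sqrt(2)*sqrt(U)/9 (g(U) = -sqrt(U + U)/9 = -sqrt(2)*sqrt(U)/9)
S(15)*g(r(-4, -1)) = -(-275)*sqrt(2)*sqrt(-4*(-1))/36 = -(-275)*sqrt(2)*sqrt(4)/36 = -(-275)*sqrt(2)*2/36 = -(-275)*sqrt(2)/18 = 275*sqrt(2)/18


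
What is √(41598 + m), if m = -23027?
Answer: 7*√379 ≈ 136.28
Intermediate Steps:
√(41598 + m) = √(41598 - 23027) = √18571 = 7*√379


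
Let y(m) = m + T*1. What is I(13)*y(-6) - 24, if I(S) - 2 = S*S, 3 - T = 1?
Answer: -708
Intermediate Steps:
T = 2 (T = 3 - 1*1 = 3 - 1 = 2)
y(m) = 2 + m (y(m) = m + 2*1 = m + 2 = 2 + m)
I(S) = 2 + S**2 (I(S) = 2 + S*S = 2 + S**2)
I(13)*y(-6) - 24 = (2 + 13**2)*(2 - 6) - 24 = (2 + 169)*(-4) - 24 = 171*(-4) - 24 = -684 - 24 = -708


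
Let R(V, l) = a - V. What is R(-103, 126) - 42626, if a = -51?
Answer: -42574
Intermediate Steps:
R(V, l) = -51 - V
R(-103, 126) - 42626 = (-51 - 1*(-103)) - 42626 = (-51 + 103) - 42626 = 52 - 42626 = -42574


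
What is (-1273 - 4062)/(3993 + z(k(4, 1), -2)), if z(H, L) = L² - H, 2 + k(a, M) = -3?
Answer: -5335/4002 ≈ -1.3331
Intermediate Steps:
k(a, M) = -5 (k(a, M) = -2 - 3 = -5)
(-1273 - 4062)/(3993 + z(k(4, 1), -2)) = (-1273 - 4062)/(3993 + ((-2)² - 1*(-5))) = -5335/(3993 + (4 + 5)) = -5335/(3993 + 9) = -5335/4002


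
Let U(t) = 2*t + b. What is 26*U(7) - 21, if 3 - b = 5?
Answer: 291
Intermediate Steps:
b = -2 (b = 3 - 1*5 = 3 - 5 = -2)
U(t) = -2 + 2*t (U(t) = 2*t - 2 = -2 + 2*t)
26*U(7) - 21 = 26*(-2 + 2*7) - 21 = 26*(-2 + 14) - 21 = 26*12 - 21 = 312 - 21 = 291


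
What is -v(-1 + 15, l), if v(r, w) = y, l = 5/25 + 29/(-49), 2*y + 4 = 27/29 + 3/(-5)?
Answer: 266/145 ≈ 1.8345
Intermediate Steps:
y = -266/145 (y = -2 + (27/29 + 3/(-5))/2 = -2 + (27*(1/29) + 3*(-1/5))/2 = -2 + (27/29 - 3/5)/2 = -2 + (1/2)*(48/145) = -2 + 24/145 = -266/145 ≈ -1.8345)
l = -96/245 (l = 5*(1/25) + 29*(-1/49) = 1/5 - 29/49 = -96/245 ≈ -0.39184)
v(r, w) = -266/145
-v(-1 + 15, l) = -1*(-266/145) = 266/145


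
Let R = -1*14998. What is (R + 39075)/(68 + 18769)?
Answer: 24077/18837 ≈ 1.2782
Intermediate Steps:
R = -14998
(R + 39075)/(68 + 18769) = (-14998 + 39075)/(68 + 18769) = 24077/18837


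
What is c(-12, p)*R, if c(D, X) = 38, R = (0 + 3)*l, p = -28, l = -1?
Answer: -114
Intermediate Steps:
R = -3 (R = (0 + 3)*(-1) = 3*(-1) = -3)
c(-12, p)*R = 38*(-3) = -114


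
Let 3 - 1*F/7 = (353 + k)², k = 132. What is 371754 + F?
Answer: -1274800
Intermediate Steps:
F = -1646554 (F = 21 - 7*(353 + 132)² = 21 - 7*485² = 21 - 7*235225 = 21 - 1646575 = -1646554)
371754 + F = 371754 - 1646554 = -1274800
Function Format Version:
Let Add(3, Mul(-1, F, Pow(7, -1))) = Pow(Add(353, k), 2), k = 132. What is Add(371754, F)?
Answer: -1274800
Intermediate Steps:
F = -1646554 (F = Add(21, Mul(-7, Pow(Add(353, 132), 2))) = Add(21, Mul(-7, Pow(485, 2))) = Add(21, Mul(-7, 235225)) = Add(21, -1646575) = -1646554)
Add(371754, F) = Add(371754, -1646554) = -1274800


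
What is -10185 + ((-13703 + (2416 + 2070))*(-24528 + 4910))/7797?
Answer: 101406661/7797 ≈ 13006.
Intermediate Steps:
-10185 + ((-13703 + (2416 + 2070))*(-24528 + 4910))/7797 = -10185 + ((-13703 + 4486)*(-19618))*(1/7797) = -10185 - 9217*(-19618)*(1/7797) = -10185 + 180819106*(1/7797) = -10185 + 180819106/7797 = 101406661/7797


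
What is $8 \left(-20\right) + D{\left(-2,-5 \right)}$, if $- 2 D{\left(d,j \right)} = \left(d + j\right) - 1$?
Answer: $-156$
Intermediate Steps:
$D{\left(d,j \right)} = \frac{1}{2} - \frac{d}{2} - \frac{j}{2}$ ($D{\left(d,j \right)} = - \frac{\left(d + j\right) - 1}{2} = - \frac{-1 + d + j}{2} = \frac{1}{2} - \frac{d}{2} - \frac{j}{2}$)
$8 \left(-20\right) + D{\left(-2,-5 \right)} = 8 \left(-20\right) - -4 = -160 + \left(\frac{1}{2} + 1 + \frac{5}{2}\right) = -160 + 4 = -156$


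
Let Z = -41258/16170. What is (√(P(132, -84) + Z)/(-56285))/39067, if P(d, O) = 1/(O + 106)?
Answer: -I*√272910/725632411350 ≈ -7.1993e-10*I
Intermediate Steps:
Z = -421/165 (Z = -41258*1/16170 = -421/165 ≈ -2.5515)
P(d, O) = 1/(106 + O)
(√(P(132, -84) + Z)/(-56285))/39067 = (√(1/(106 - 84) - 421/165)/(-56285))/39067 = (√(1/22 - 421/165)*(-1/56285))*(1/39067) = (√(-827/330)*(-1/56285))*(1/39067) = ((I*√272910/330)*(-1/56285))*(1/39067) = -I*√272910/18574050*(1/39067) = -I*√272910/725632411350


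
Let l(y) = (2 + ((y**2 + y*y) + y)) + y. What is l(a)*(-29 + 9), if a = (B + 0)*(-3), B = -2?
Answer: -1720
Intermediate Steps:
a = 6 (a = (-2 + 0)*(-3) = -2*(-3) = 6)
l(y) = 2 + 2*y + 2*y**2 (l(y) = (2 + ((y**2 + y**2) + y)) + y = (2 + (2*y**2 + y)) + y = (2 + (y + 2*y**2)) + y = (2 + y + 2*y**2) + y = 2 + 2*y + 2*y**2)
l(a)*(-29 + 9) = (2 + 2*6 + 2*6**2)*(-29 + 9) = (2 + 12 + 2*36)*(-20) = (2 + 12 + 72)*(-20) = 86*(-20) = -1720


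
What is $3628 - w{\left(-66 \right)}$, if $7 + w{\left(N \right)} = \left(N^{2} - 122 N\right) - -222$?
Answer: $-8995$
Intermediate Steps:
$w{\left(N \right)} = 215 + N^{2} - 122 N$ ($w{\left(N \right)} = -7 - \left(-222 - N^{2} + 122 N\right) = -7 + \left(\left(N^{2} - 122 N\right) + 222\right) = -7 + \left(222 + N^{2} - 122 N\right) = 215 + N^{2} - 122 N$)
$3628 - w{\left(-66 \right)} = 3628 - \left(215 + \left(-66\right)^{2} - -8052\right) = 3628 - \left(215 + 4356 + 8052\right) = 3628 - 12623 = -8995$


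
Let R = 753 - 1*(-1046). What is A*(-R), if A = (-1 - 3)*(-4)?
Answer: -28784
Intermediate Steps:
R = 1799 (R = 753 + 1046 = 1799)
A = 16 (A = -4*(-4) = 16)
A*(-R) = 16*(-1*1799) = 16*(-1799) = -28784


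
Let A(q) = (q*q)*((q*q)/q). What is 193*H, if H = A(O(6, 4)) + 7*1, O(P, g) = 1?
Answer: 1544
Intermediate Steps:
A(q) = q³ (A(q) = q²*(q²/q) = q²*q = q³)
H = 8 (H = 1³ + 7*1 = 1 + 7 = 8)
193*H = 193*8 = 1544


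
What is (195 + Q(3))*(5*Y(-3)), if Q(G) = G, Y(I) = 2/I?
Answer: -660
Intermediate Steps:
(195 + Q(3))*(5*Y(-3)) = (195 + 3)*(5*(2/(-3))) = 198*(5*(2*(-1/3))) = 198*(5*(-2/3)) = 198*(-10/3) = -660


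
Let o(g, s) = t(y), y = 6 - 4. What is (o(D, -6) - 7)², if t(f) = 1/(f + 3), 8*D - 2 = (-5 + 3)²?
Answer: 1156/25 ≈ 46.240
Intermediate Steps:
y = 2
D = ¾ (D = ¼ + (-5 + 3)²/8 = ¼ + (⅛)*(-2)² = ¼ + (⅛)*4 = ¼ + ½ = ¾ ≈ 0.75000)
t(f) = 1/(3 + f)
o(g, s) = ⅕ (o(g, s) = 1/(3 + 2) = 1/5 = ⅕)
(o(D, -6) - 7)² = (⅕ - 7)² = (-34/5)² = 1156/25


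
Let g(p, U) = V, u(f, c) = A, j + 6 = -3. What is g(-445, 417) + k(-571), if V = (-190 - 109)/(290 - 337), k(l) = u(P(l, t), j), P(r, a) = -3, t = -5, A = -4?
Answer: 111/47 ≈ 2.3617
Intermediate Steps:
j = -9 (j = -6 - 3 = -9)
u(f, c) = -4
k(l) = -4
V = 299/47 (V = -299/(-47) = -299*(-1/47) = 299/47 ≈ 6.3617)
g(p, U) = 299/47
g(-445, 417) + k(-571) = 299/47 - 4 = 111/47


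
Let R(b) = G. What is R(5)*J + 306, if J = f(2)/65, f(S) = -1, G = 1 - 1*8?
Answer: 19897/65 ≈ 306.11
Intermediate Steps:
G = -7 (G = 1 - 8 = -7)
R(b) = -7
J = -1/65 ≈ -0.015385
R(5)*J + 306 = -7*(-1/65) + 306 = 7/65 + 306 = 19897/65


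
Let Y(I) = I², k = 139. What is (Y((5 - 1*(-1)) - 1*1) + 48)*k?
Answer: 10147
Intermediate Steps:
(Y((5 - 1*(-1)) - 1*1) + 48)*k = (((5 - 1*(-1)) - 1*1)² + 48)*139 = (((5 + 1) - 1)² + 48)*139 = ((6 - 1)² + 48)*139 = (5² + 48)*139 = (25 + 48)*139 = 73*139 = 10147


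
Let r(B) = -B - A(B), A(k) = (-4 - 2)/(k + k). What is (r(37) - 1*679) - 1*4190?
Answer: -181519/37 ≈ -4905.9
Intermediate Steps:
A(k) = -3/k (A(k) = -6*1/(2*k) = -3/k)
r(B) = -B + 3/B (r(B) = -B - (-3)/B = -B + 3/B)
(r(37) - 1*679) - 1*4190 = ((-1*37 + 3/37) - 1*679) - 1*4190 = ((-37 + 3*(1/37)) - 679) - 4190 = ((-37 + 3/37) - 679) - 4190 = (-1366/37 - 679) - 4190 = -26489/37 - 4190 = -181519/37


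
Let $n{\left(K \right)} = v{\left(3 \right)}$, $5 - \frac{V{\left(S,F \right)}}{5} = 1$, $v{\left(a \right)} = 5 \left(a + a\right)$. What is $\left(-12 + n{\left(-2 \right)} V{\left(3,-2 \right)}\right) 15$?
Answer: $8820$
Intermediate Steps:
$v{\left(a \right)} = 10 a$ ($v{\left(a \right)} = 5 \cdot 2 a = 10 a$)
$V{\left(S,F \right)} = 20$ ($V{\left(S,F \right)} = 25 - 5 = 20$)
$n{\left(K \right)} = 30$ ($n{\left(K \right)} = 10 \cdot 3 = 30$)
$\left(-12 + n{\left(-2 \right)} V{\left(3,-2 \right)}\right) 15 = \left(-12 + 30 \cdot 20\right) 15 = \left(-12 + 600\right) 15 = 588 \cdot 15 = 8820$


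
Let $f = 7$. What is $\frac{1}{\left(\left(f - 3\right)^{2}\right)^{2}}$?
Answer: $\frac{1}{256} \approx 0.0039063$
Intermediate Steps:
$\frac{1}{\left(\left(f - 3\right)^{2}\right)^{2}} = \frac{1}{\left(\left(7 - 3\right)^{2}\right)^{2}} = \frac{1}{\left(4^{2}\right)^{2}} = \frac{1}{16^{2}} = \frac{1}{256}$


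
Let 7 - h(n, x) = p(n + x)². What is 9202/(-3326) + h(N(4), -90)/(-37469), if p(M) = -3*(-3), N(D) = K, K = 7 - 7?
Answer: -172271807/62310947 ≈ -2.7647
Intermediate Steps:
K = 0
N(D) = 0
p(M) = 9
h(n, x) = -74 (h(n, x) = 7 - 1*9² = 7 - 1*81 = 7 - 81 = -74)
9202/(-3326) + h(N(4), -90)/(-37469) = 9202/(-3326) - 74/(-37469) = 9202*(-1/3326) - 74*(-1/37469) = -4601/1663 + 74/37469 = -172271807/62310947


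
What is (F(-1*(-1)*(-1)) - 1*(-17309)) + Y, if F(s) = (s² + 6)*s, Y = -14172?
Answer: 3130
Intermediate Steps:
F(s) = s*(6 + s²) (F(s) = (6 + s²)*s = s*(6 + s²))
(F(-1*(-1)*(-1)) - 1*(-17309)) + Y = ((-1*(-1)*(-1))*(6 + (-1*(-1)*(-1))²) - 1*(-17309)) - 14172 = ((1*(-1))*(6 + (1*(-1))²) + 17309) - 14172 = (-(6 + (-1)²) + 17309) - 14172 = (-(6 + 1) + 17309) - 14172 = (-1*7 + 17309) - 14172 = (-7 + 17309) - 14172 = 17302 - 14172 = 3130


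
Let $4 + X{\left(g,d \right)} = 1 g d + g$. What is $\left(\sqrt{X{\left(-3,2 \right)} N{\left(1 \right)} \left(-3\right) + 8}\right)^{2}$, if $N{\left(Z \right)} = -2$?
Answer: $-70$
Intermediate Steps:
$X{\left(g,d \right)} = -4 + g + d g$ ($X{\left(g,d \right)} = -4 + \left(1 g d + g\right) = -4 + \left(g d + g\right) = -4 + \left(d g + g\right) = -4 + \left(g + d g\right) = -4 + g + d g$)
$\left(\sqrt{X{\left(-3,2 \right)} N{\left(1 \right)} \left(-3\right) + 8}\right)^{2} = \left(\sqrt{\left(-4 - 3 + 2 \left(-3\right)\right) \left(-2\right) \left(-3\right) + 8}\right)^{2} = \left(\sqrt{\left(-4 - 3 - 6\right) \left(-2\right) \left(-3\right) + 8}\right)^{2} = \left(\sqrt{\left(-13\right) \left(-2\right) \left(-3\right) + 8}\right)^{2} = \left(\sqrt{26 \left(-3\right) + 8}\right)^{2} = \left(\sqrt{-78 + 8}\right)^{2} = \left(\sqrt{-70}\right)^{2} = \left(i \sqrt{70}\right)^{2} = -70$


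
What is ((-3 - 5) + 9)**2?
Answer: 1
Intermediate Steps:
((-3 - 5) + 9)**2 = (-8 + 9)**2 = 1**2 = 1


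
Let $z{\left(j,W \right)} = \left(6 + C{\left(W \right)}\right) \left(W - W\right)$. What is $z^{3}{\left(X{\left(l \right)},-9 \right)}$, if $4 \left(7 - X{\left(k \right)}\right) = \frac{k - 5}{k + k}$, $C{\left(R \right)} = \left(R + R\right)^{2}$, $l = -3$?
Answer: $0$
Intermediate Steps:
$C{\left(R \right)} = 4 R^{2}$ ($C{\left(R \right)} = \left(2 R\right)^{2} = 4 R^{2}$)
$X{\left(k \right)} = 7 - \frac{-5 + k}{8 k}$ ($X{\left(k \right)} = 7 - \frac{\left(k - 5\right) \frac{1}{k + k}}{4} = 7 - \frac{\left(-5 + k\right) \frac{1}{2 k}}{4} = 7 - \frac{\frac{1}{2} \frac{1}{k} \left(-5 + k\right)}{4} = 7 - \frac{-5 + k}{8 k}$)
$z{\left(j,W \right)} = 0$ ($z{\left(j,W \right)} = \left(6 + 4 W^{2}\right) \left(W - W\right) = \left(6 + 4 W^{2}\right) 0 = 0$)
$z^{3}{\left(X{\left(l \right)},-9 \right)} = 0^{3} = 0$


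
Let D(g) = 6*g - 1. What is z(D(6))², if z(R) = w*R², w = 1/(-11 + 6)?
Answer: 60025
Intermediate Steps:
w = -⅕ (w = 1/(-5) = -⅕ ≈ -0.20000)
D(g) = -1 + 6*g
z(R) = -R²/5
z(D(6))² = (-(-1 + 6*6)²/5)² = (-(-1 + 36)²/5)² = (-⅕*35²)² = (-⅕*1225)² = (-245)² = 60025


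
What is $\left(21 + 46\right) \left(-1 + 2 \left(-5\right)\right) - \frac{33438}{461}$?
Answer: $- \frac{373195}{461} \approx -809.53$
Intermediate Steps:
$\left(21 + 46\right) \left(-1 + 2 \left(-5\right)\right) - \frac{33438}{461} = 67 \left(-1 - 10\right) - \frac{33438}{461} = 67 \left(-11\right) - \frac{33438}{461} = -737 - \frac{33438}{461} = - \frac{373195}{461}$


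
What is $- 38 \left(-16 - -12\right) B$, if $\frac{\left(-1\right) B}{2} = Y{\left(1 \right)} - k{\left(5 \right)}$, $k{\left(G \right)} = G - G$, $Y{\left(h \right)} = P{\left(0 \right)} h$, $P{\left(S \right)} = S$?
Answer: $0$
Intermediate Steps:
$Y{\left(h \right)} = 0$ ($Y{\left(h \right)} = 0 h = 0$)
$k{\left(G \right)} = 0$
$B = 0$ ($B = - 2 \left(0 - 0\right) = - 2 \left(0 + 0\right) = \left(-2\right) 0 = 0$)
$- 38 \left(-16 - -12\right) B = - 38 \left(-16 - -12\right) 0 = - 38 \left(-16 + 12\right) 0 = \left(-38\right) \left(-4\right) 0 = 152 \cdot 0 = 0$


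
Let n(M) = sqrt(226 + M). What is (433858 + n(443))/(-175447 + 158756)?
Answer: -433858/16691 - sqrt(669)/16691 ≈ -25.995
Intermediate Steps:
(433858 + n(443))/(-175447 + 158756) = (433858 + sqrt(226 + 443))/(-175447 + 158756) = (433858 + sqrt(669))/(-16691) = (433858 + sqrt(669))*(-1/16691) = -433858/16691 - sqrt(669)/16691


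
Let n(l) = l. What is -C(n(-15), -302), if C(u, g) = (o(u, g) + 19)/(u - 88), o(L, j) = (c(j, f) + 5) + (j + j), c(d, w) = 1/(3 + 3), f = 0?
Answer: -3479/618 ≈ -5.6294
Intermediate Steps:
c(d, w) = ⅙ (c(d, w) = 1/6 = ⅙)
o(L, j) = 31/6 + 2*j (o(L, j) = (⅙ + 5) + (j + j) = 31/6 + 2*j)
C(u, g) = (145/6 + 2*g)/(-88 + u) (C(u, g) = ((31/6 + 2*g) + 19)/(u - 88) = (145/6 + 2*g)/(-88 + u))
-C(n(-15), -302) = -(145 + 12*(-302))/(6*(-88 - 15)) = -(145 - 3624)/(6*(-103)) = -(-1)*(-3479)/(6*103) = -1*3479/618 = -3479/618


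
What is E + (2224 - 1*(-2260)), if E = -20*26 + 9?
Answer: 3973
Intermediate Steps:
E = -511 (E = -520 + 9 = -511)
E + (2224 - 1*(-2260)) = -511 + (2224 - 1*(-2260)) = -511 + (2224 + 2260) = -511 + 4484 = 3973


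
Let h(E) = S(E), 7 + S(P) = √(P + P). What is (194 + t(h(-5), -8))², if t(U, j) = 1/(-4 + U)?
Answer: (827604*√10 + 4173329*I)/(22*√10 + 111*I) ≈ 37603.0 - 9.3621*I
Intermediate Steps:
S(P) = -7 + √2*√P (S(P) = -7 + √(P + P) = -7 + √(2*P) = -7 + √2*√P)
h(E) = -7 + √2*√E
(194 + t(h(-5), -8))² = (194 + 1/(-4 + (-7 + √2*√(-5))))² = (194 + 1/(-4 + (-7 + √2*(I*√5))))² = (194 + 1/(-4 + (-7 + I*√10)))² = (194 + 1/(-11 + I*√10))²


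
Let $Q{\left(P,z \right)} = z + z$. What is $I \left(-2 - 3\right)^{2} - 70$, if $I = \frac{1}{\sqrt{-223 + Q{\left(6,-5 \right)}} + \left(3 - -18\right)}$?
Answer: $- \frac{46655}{674} - \frac{25 i \sqrt{233}}{674} \approx -69.221 - 0.56618 i$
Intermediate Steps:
$Q{\left(P,z \right)} = 2 z$
$I = \frac{1}{21 + i \sqrt{233}}$ ($I = \frac{1}{\sqrt{-223 + 2 \left(-5\right)} + \left(3 - -18\right)} = \frac{1}{\sqrt{-223 - 10} + \left(3 + 18\right)} = \frac{1}{\sqrt{-233} + 21} = \frac{1}{i \sqrt{233} + 21} = \frac{1}{21 + i \sqrt{233}} \approx 0.031157 - 0.022647 i$)
$I \left(-2 - 3\right)^{2} - 70 = \left(\frac{21}{674} - \frac{i \sqrt{233}}{674}\right) \left(-2 - 3\right)^{2} - 70 = \left(\frac{21}{674} - \frac{i \sqrt{233}}{674}\right) \left(-5\right)^{2} - 70 = \left(\frac{21}{674} - \frac{i \sqrt{233}}{674}\right) 25 - 70 = \left(\frac{525}{674} - \frac{25 i \sqrt{233}}{674}\right) - 70 = - \frac{46655}{674} - \frac{25 i \sqrt{233}}{674}$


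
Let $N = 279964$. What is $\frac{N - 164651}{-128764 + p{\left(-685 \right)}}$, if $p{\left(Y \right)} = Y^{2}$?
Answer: $\frac{10483}{30951} \approx 0.3387$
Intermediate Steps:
$\frac{N - 164651}{-128764 + p{\left(-685 \right)}} = \frac{279964 - 164651}{-128764 + \left(-685\right)^{2}} = \frac{115313}{-128764 + 469225} = \frac{115313}{340461} = 115313 \cdot \frac{1}{340461} = \frac{10483}{30951}$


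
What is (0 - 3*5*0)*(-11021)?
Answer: 0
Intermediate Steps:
(0 - 3*5*0)*(-11021) = (0 - 15*0)*(-11021) = (0 - 1*0)*(-11021) = (0 + 0)*(-11021) = 0*(-11021) = 0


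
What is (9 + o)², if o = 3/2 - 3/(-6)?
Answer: 121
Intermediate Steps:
o = 2 (o = 3*(½) - 3*(-⅙) = 3/2 + ½ = 2)
(9 + o)² = (9 + 2)² = 11² = 121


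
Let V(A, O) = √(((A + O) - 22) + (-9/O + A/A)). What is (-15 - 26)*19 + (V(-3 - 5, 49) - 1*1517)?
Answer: -2296 + √971/7 ≈ -2291.5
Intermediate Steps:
V(A, O) = √(-21 + A + O - 9/O) (V(A, O) = √((-22 + A + O) + (-9/O + 1)) = √((-22 + A + O) + (1 - 9/O)) = √(-21 + A + O - 9/O))
(-15 - 26)*19 + (V(-3 - 5, 49) - 1*1517) = (-15 - 26)*19 + (√(-21 + (-3 - 5) + 49 - 9/49) - 1*1517) = -41*19 + (√(-21 - 8 + 49 - 9*1/49) - 1517) = -779 + (√(-21 - 8 + 49 - 9/49) - 1517) = -779 + (√(971/49) - 1517) = -779 + (√971/7 - 1517) = -779 + (-1517 + √971/7) = -2296 + √971/7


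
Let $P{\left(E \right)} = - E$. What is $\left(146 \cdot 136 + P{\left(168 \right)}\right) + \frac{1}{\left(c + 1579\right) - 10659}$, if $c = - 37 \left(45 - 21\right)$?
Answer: $\frac{196249983}{9968} \approx 19688.0$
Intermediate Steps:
$c = -888$ ($c = \left(-37\right) 24 = -888$)
$\left(146 \cdot 136 + P{\left(168 \right)}\right) + \frac{1}{\left(c + 1579\right) - 10659} = \left(146 \cdot 136 - 168\right) + \frac{1}{\left(-888 + 1579\right) - 10659} = \left(19856 - 168\right) + \frac{1}{691 - 10659} = 19688 + \frac{1}{-9968} = 19688 - \frac{1}{9968} = \frac{196249983}{9968}$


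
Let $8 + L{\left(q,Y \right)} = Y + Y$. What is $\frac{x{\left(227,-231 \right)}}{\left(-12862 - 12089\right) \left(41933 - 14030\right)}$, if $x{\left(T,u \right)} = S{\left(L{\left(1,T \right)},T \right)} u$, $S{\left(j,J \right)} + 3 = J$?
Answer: $\frac{17248}{232069251} \approx 7.4323 \cdot 10^{-5}$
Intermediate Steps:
$L{\left(q,Y \right)} = -8 + 2 Y$ ($L{\left(q,Y \right)} = -8 + \left(Y + Y\right) = -8 + 2 Y$)
$S{\left(j,J \right)} = -3 + J$
$x{\left(T,u \right)} = u \left(-3 + T\right)$ ($x{\left(T,u \right)} = \left(-3 + T\right) u = u \left(-3 + T\right)$)
$\frac{x{\left(227,-231 \right)}}{\left(-12862 - 12089\right) \left(41933 - 14030\right)} = \frac{\left(-231\right) \left(-3 + 227\right)}{\left(-12862 - 12089\right) \left(41933 - 14030\right)} = \frac{\left(-231\right) 224}{\left(-24951\right) 27903} = - \frac{51744}{-696207753} = \left(-51744\right) \left(- \frac{1}{696207753}\right) = \frac{17248}{232069251}$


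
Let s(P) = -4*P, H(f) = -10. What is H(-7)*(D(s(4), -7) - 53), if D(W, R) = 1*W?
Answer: 690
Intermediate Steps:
D(W, R) = W
H(-7)*(D(s(4), -7) - 53) = -10*(-4*4 - 53) = -10*(-16 - 53) = -10*(-69) = 690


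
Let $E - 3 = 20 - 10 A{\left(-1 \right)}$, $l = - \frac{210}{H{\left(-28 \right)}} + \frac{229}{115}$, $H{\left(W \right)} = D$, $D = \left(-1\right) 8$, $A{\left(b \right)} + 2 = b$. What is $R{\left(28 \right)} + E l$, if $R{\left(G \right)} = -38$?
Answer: $\frac{671043}{460} \approx 1458.8$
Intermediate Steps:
$A{\left(b \right)} = -2 + b$
$D = -8$
$H{\left(W \right)} = -8$
$l = \frac{12991}{460}$ ($l = - \frac{210}{-8} + \frac{229}{115} = \left(-210\right) \left(- \frac{1}{8}\right) + 229 \cdot \frac{1}{115} = \frac{105}{4} + \frac{229}{115} = \frac{12991}{460} \approx 28.241$)
$E = 53$ ($E = 3 - \left(-20 + 10 \left(-2 - 1\right)\right) = 3 + \left(20 - -30\right) = 3 + \left(20 + 30\right) = 3 + 50 = 53$)
$R{\left(28 \right)} + E l = -38 + 53 \cdot \frac{12991}{460} = -38 + \frac{688523}{460} = \frac{671043}{460}$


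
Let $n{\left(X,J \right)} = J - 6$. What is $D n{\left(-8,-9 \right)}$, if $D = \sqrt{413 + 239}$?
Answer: $- 30 \sqrt{163} \approx -383.01$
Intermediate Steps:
$n{\left(X,J \right)} = -6 + J$ ($n{\left(X,J \right)} = J - 6 = -6 + J$)
$D = 2 \sqrt{163}$ ($D = \sqrt{652} = 2 \sqrt{163} \approx 25.534$)
$D n{\left(-8,-9 \right)} = 2 \sqrt{163} \left(-6 - 9\right) = 2 \sqrt{163} \left(-15\right) = - 30 \sqrt{163}$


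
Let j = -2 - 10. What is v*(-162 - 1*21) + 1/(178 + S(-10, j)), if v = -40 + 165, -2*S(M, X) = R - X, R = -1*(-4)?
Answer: -3888749/170 ≈ -22875.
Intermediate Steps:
R = 4
j = -12
S(M, X) = -2 + X/2 (S(M, X) = -(4 - X)/2 = -2 + X/2)
v = 125
v*(-162 - 1*21) + 1/(178 + S(-10, j)) = 125*(-162 - 1*21) + 1/(178 + (-2 + (½)*(-12))) = 125*(-162 - 21) + 1/(178 + (-2 - 6)) = 125*(-183) + 1/(178 - 8) = -22875 + 1/170 = -3888749/170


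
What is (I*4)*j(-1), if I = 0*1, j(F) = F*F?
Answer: 0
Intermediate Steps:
j(F) = F**2
I = 0
(I*4)*j(-1) = (0*4)*(-1)**2 = 0*1 = 0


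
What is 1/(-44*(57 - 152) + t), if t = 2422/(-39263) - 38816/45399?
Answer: 254642991/1064174275382 ≈ 0.00023929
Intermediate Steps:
t = -233426998/254642991 (t = 2422*(-1/39263) - 38816*1/45399 = -346/5609 - 38816/45399 = -233426998/254642991 ≈ -0.91668)
1/(-44*(57 - 152) + t) = 1/(-44*(57 - 152) - 233426998/254642991) = 1/(-44*(-95) - 233426998/254642991) = 1/(4180 - 233426998/254642991) = 1/(1064174275382/254642991) = 254642991/1064174275382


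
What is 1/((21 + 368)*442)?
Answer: 1/171938 ≈ 5.8161e-6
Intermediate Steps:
1/((21 + 368)*442) = 1/(389*442) = 1/171938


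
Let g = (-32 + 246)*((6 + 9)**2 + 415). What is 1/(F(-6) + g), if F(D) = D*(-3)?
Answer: 1/136978 ≈ 7.3004e-6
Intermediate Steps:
F(D) = -3*D
g = 136960 (g = 214*(15**2 + 415) = 214*(225 + 415) = 214*640 = 136960)
1/(F(-6) + g) = 1/(-3*(-6) + 136960) = 1/(18 + 136960) = 1/136978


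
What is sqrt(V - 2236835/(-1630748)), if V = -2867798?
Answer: I*sqrt(1906610882774322403)/815374 ≈ 1693.5*I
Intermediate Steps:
sqrt(V - 2236835/(-1630748)) = sqrt(-2867798 - 2236835/(-1630748)) = sqrt(-2867798 - 2236835*(-1/1630748)) = sqrt(-2867798 + 2236835/1630748) = sqrt(-4676653616069/1630748) = I*sqrt(1906610882774322403)/815374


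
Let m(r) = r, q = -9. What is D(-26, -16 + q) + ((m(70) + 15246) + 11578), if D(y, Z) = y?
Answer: 26868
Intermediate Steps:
D(-26, -16 + q) + ((m(70) + 15246) + 11578) = -26 + ((70 + 15246) + 11578) = -26 + (15316 + 11578) = -26 + 26894 = 26868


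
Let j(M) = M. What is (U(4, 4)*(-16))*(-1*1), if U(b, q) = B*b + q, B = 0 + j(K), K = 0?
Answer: 64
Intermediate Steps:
B = 0 (B = 0 + 0 = 0)
U(b, q) = q (U(b, q) = 0*b + q = 0 + q = q)
(U(4, 4)*(-16))*(-1*1) = (4*(-16))*(-1*1) = -64*(-1) = 64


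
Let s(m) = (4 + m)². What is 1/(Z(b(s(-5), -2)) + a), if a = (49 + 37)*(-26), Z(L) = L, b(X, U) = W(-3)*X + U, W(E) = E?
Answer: -1/2241 ≈ -0.00044623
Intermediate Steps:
b(X, U) = U - 3*X (b(X, U) = -3*X + U = U - 3*X)
a = -2236 (a = 86*(-26) = -2236)
1/(Z(b(s(-5), -2)) + a) = 1/((-2 - 3*(4 - 5)²) - 2236) = 1/((-2 - 3*(-1)²) - 2236) = 1/((-2 - 3*1) - 2236) = 1/((-2 - 3) - 2236) = 1/(-5 - 2236) = 1/(-2241) = -1/2241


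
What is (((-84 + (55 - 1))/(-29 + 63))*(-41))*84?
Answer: 51660/17 ≈ 3038.8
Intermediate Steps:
(((-84 + (55 - 1))/(-29 + 63))*(-41))*84 = (((-84 + 54)/34)*(-41))*84 = (-30*1/34*(-41))*84 = -15/17*(-41)*84 = (615/17)*84 = 51660/17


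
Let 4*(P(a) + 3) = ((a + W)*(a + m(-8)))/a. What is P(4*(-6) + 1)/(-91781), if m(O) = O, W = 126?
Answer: -2917/8443852 ≈ -0.00034546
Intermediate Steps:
P(a) = -3 + (-8 + a)*(126 + a)/(4*a) (P(a) = -3 + (((a + 126)*(a - 8))/a)/4 = -3 + (((126 + a)*(-8 + a))/a)/4 = -3 + (((-8 + a)*(126 + a))/a)/4 = -3 + ((-8 + a)*(126 + a)/a)/4 = -3 + (-8 + a)*(126 + a)/(4*a))
P(4*(-6) + 1)/(-91781) = ((-1008 + (4*(-6) + 1)*(106 + (4*(-6) + 1)))/(4*(4*(-6) + 1)))/(-91781) = ((-1008 + (-24 + 1)*(106 + (-24 + 1)))/(4*(-24 + 1)))*(-1/91781) = ((¼)*(-1008 - 23*(106 - 23))/(-23))*(-1/91781) = ((¼)*(-1/23)*(-1008 - 23*83))*(-1/91781) = ((¼)*(-1/23)*(-1008 - 1909))*(-1/91781) = ((¼)*(-1/23)*(-2917))*(-1/91781) = (2917/92)*(-1/91781) = -2917/8443852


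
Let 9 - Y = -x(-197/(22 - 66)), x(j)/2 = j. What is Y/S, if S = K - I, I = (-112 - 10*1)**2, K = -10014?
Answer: -395/547756 ≈ -0.00072112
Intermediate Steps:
I = 14884 (I = (-112 - 10)**2 = (-122)**2 = 14884)
x(j) = 2*j
Y = 395/22 (Y = 9 - (-1)*2*(-197/(22 - 66)) = 9 - (-1)*2*(-197/(-44)) = 9 - (-1)*2*(-197*(-1/44)) = 9 - (-1)*2*(197/44) = 9 - (-1)*197/22 = 9 - 1*(-197/22) = 9 + 197/22 = 395/22 ≈ 17.955)
S = -24898 (S = -10014 - 1*14884 = -10014 - 14884 = -24898)
Y/S = (395/22)/(-24898) = (395/22)*(-1/24898) = -395/547756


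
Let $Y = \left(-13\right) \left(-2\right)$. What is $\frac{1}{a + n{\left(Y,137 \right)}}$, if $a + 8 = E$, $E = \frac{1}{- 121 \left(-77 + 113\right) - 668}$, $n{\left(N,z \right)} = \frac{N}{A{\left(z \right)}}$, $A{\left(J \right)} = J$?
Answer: $- \frac{688288}{5375817} \approx -0.12803$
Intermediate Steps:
$Y = 26$
$n{\left(N,z \right)} = \frac{N}{z}$
$E = - \frac{1}{5024}$ ($E = \frac{1}{\left(-121\right) 36 - 668} = \frac{1}{-4356 - 668} = \frac{1}{-5024} = - \frac{1}{5024} \approx -0.00019904$)
$a = - \frac{40193}{5024}$ ($a = -8 - \frac{1}{5024} = - \frac{40193}{5024} \approx -8.0002$)
$\frac{1}{a + n{\left(Y,137 \right)}} = \frac{1}{- \frac{40193}{5024} + \frac{26}{137}} = \frac{1}{- \frac{5375817}{688288}} = - \frac{688288}{5375817}$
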